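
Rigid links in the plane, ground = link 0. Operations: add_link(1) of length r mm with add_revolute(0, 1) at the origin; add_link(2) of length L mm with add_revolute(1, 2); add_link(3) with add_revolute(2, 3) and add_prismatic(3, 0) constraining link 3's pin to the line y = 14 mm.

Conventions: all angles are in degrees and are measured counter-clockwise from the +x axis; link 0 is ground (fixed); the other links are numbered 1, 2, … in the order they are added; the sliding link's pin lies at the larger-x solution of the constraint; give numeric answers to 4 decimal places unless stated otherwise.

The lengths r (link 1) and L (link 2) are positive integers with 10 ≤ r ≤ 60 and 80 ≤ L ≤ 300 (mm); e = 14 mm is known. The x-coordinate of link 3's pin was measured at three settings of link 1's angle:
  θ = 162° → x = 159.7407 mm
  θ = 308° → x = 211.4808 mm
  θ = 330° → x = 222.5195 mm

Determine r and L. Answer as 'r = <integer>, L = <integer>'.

constraint per measurement: (x − r cos θ)² + (r sin θ − e)² = L²
subtracting the θ₁ and θ₂ equations cancels the r² and L² terms:
r = (x₁² − x₂²) / (2[(x₁cos θ₁ + e sin θ₁) − (x₂cos θ₂ + e sin θ₂)]) = 36.0000 → r = 36
L² = (x₁ − r cos θ₁)² + (r sin θ₁ − e)² = 37636.0173 → L = 194.0000 → L = 194
check at θ₃=330°: x = 222.5195 (printed 222.5195) ✓

r = 36, L = 194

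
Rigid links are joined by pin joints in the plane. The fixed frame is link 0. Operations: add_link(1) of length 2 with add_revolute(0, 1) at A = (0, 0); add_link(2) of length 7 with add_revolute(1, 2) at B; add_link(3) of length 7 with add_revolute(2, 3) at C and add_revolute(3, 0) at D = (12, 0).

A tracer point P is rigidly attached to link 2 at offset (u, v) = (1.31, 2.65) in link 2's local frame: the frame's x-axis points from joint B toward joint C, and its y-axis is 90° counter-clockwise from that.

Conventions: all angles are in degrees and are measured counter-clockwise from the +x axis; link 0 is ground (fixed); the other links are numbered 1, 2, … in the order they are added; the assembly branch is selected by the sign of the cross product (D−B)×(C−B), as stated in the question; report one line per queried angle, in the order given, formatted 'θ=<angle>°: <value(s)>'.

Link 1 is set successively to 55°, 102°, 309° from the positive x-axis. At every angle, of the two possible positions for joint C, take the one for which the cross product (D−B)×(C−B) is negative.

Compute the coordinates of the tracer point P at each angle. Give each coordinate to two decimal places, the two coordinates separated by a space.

A=(0,0), D=(12.00,0)
θ=55°: B = A + 2.00·(cos55°, sin55°) = (1.1472, 1.6383)
θ=55°: |BD| = 10.9758
θ=55°: circle(B,7.00) ∩ circle(D,7.00): a=5.4879, h=4.3454
θ=55°:   candidates: C₊=(7.2222,5.1159) cross=47.695; C₋=(5.9250,-3.4776) cross=-47.695
θ=55°:   branch - wants cross < 0 → take C=(5.9250,-3.4776) (cross=-47.695)
θ=55°: ex = (C−B)/|BC| = (0.6825,-0.7308); ey = (0.7308,0.6825)
θ=55°: P = B + 1.31·ex + 2.65·ey = (3.9780,2.4896)
θ=102°: B = A + 2.00·(cos102°, sin102°) = (-0.4158, 1.9563)
θ=102°: |BD| = 12.5690
θ=102°: circle(B,7.00) ∩ circle(D,7.00): a=6.2845, h=3.0830
θ=102°:   candidates: C₊=(6.2719,4.0236) cross=38.751; C₋=(5.3122,-2.0673) cross=-38.751
θ=102°:   branch - wants cross < 0 → take C=(5.3122,-2.0673) (cross=-38.751)
θ=102°: ex = (C−B)/|BC| = (0.8183,-0.5748); ey = (0.5748,0.8183)
θ=102°: P = B + 1.31·ex + 2.65·ey = (2.1794,3.3718)
θ=309°: B = A + 2.00·(cos309°, sin309°) = (1.2586, -1.5543)
θ=309°: |BD| = 10.8532
θ=309°: circle(B,7.00) ∩ circle(D,7.00): a=5.4266, h=4.4217
θ=309°:   candidates: C₊=(5.9961,3.5990) cross=47.990; C₋=(7.2626,-5.1533) cross=-47.990
θ=309°:   branch - wants cross < 0 → take C=(7.2626,-5.1533) (cross=-47.990)
θ=309°: ex = (C−B)/|BC| = (0.8577,-0.5141); ey = (0.5141,0.8577)
θ=309°: P = B + 1.31·ex + 2.65·ey = (3.7447,0.0451)

θ=55°: 3.98 2.49
θ=102°: 2.18 3.37
θ=309°: 3.74 0.05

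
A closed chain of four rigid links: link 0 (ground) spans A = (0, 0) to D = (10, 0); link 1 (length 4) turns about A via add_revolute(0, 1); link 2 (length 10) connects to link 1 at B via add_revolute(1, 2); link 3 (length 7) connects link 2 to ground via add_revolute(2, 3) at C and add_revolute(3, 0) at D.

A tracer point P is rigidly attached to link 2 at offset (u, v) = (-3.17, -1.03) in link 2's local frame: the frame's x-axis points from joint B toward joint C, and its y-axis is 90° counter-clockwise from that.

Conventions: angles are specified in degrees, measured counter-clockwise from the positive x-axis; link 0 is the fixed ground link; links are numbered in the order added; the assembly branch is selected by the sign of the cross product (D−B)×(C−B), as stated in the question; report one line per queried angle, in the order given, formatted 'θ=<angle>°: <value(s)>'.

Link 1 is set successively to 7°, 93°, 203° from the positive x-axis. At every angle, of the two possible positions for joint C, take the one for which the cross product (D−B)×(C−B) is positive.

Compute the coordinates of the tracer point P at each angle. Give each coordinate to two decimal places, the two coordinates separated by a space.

A=(0,0), D=(10.00,0)
θ=7°: B = A + 4.00·(cos7°, sin7°) = (3.9702, 0.4875)
θ=7°: |BD| = 6.0495
θ=7°: circle(B,10.00) ∩ circle(D,7.00): a=7.2400, h=6.8980
θ=7°:   candidates: C₊=(11.7425,6.7797) cross=41.730; C₋=(10.6308,-6.9715) cross=-41.730
θ=7°:   branch + wants cross > 0 → take C=(11.7425,6.7797) (cross=41.730)
θ=7°: ex = (C−B)/|BC| = (0.7772,0.6292); ey = (-0.6292,0.7772)
θ=7°: P = B + -3.17·ex + -1.03·ey = (2.1545,-2.3077)
θ=93°: B = A + 4.00·(cos93°, sin93°) = (-0.2093, 3.9945)
θ=93°: |BD| = 10.9630
θ=93°: circle(B,10.00) ∩ circle(D,7.00): a=7.8075, h=6.2484
θ=93°:   candidates: C₊=(9.3381,6.9686) cross=68.501; C₋=(4.7847,-4.6692) cross=-68.501
θ=93°:   branch + wants cross > 0 → take C=(9.3381,6.9686) (cross=68.501)
θ=93°: ex = (C−B)/|BC| = (0.9547,0.2974); ey = (-0.2974,0.9547)
θ=93°: P = B + -3.17·ex + -1.03·ey = (-2.9296,2.0683)
θ=203°: B = A + 4.00·(cos203°, sin203°) = (-3.6820, -1.5629)
θ=203°: |BD| = 13.7710
θ=203°: circle(B,10.00) ∩ circle(D,7.00): a=8.7372, h=4.8643
θ=203°:   candidates: C₊=(4.4467,4.2615) cross=66.986; C₋=(5.5508,-5.4041) cross=-66.986
θ=203°:   branch + wants cross > 0 → take C=(4.4467,4.2615) (cross=66.986)
θ=203°: ex = (C−B)/|BC| = (0.8129,0.5824); ey = (-0.5824,0.8129)
θ=203°: P = B + -3.17·ex + -1.03·ey = (-5.6589,-4.2465)

θ=7°: 2.15 -2.31
θ=93°: -2.93 2.07
θ=203°: -5.66 -4.25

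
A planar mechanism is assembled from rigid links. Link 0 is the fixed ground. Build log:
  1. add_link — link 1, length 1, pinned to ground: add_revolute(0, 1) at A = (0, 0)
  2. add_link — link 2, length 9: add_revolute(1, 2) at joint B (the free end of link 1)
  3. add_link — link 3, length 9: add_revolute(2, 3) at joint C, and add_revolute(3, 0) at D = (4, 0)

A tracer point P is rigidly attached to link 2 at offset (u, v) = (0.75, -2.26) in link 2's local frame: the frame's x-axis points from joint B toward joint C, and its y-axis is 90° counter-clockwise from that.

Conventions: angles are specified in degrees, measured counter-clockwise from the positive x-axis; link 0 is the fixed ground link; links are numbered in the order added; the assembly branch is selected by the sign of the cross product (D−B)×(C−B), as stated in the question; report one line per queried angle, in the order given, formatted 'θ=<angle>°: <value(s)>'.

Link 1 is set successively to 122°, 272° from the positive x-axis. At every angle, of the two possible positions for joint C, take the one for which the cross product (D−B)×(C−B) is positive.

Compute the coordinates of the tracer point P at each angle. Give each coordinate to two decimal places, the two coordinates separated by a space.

A=(0,0), D=(4.00,0)
θ=122°: B = A + 1.00·(cos122°, sin122°) = (-0.5299, 0.8480)
θ=122°: |BD| = 4.6086
θ=122°: circle(B,9.00) ∩ circle(D,9.00): a=2.3043, h=8.7000
θ=122°:   candidates: C₊=(3.3360,8.9755) cross=40.095; C₋=(0.1341,-8.1274) cross=-40.095
θ=122°:   branch + wants cross > 0 → take C=(3.3360,8.9755) (cross=40.095)
θ=122°: ex = (C−B)/|BC| = (0.4295,0.9030); ey = (-0.9030,0.4295)
θ=122°: P = B + 0.75·ex + -2.26·ey = (1.8331,0.5546)
θ=272°: B = A + 1.00·(cos272°, sin272°) = (0.0349, -0.9994)
θ=272°: |BD| = 4.0891
θ=272°: circle(B,9.00) ∩ circle(D,9.00): a=2.0446, h=8.7647
θ=272°:   candidates: C₊=(-0.1247,7.9992) cross=35.840; C₋=(4.1596,-8.9986) cross=-35.840
θ=272°:   branch + wants cross > 0 → take C=(-0.1247,7.9992) (cross=35.840)
θ=272°: ex = (C−B)/|BC| = (-0.0177,0.9998); ey = (-0.9998,-0.0177)
θ=272°: P = B + 0.75·ex + -2.26·ey = (2.2812,-0.2094)

θ=122°: 1.83 0.55
θ=272°: 2.28 -0.21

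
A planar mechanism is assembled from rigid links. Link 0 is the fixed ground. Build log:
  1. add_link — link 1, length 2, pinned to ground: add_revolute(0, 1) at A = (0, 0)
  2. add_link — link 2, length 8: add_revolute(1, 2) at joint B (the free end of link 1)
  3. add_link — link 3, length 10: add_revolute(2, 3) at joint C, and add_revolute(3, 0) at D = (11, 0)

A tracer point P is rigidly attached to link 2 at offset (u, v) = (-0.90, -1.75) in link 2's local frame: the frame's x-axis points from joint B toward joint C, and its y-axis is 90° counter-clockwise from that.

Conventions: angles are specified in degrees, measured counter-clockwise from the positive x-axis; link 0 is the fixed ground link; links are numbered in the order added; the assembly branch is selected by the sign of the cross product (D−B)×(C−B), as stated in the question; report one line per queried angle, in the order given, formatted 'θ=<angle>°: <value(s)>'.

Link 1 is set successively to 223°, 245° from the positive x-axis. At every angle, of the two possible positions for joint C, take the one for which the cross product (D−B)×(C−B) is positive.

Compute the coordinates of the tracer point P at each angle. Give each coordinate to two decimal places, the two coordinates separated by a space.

A=(0,0), D=(11.00,0)
θ=223°: B = A + 2.00·(cos223°, sin223°) = (-1.4627, -1.3640)
θ=223°: |BD| = 12.5371
θ=223°: circle(B,8.00) ∩ circle(D,10.00): a=4.8328, h=6.3752
θ=223°:   candidates: C₊=(2.6478,5.4992) cross=79.927; C₋=(4.0350,-7.1756) cross=-79.927
θ=223°:   branch + wants cross > 0 → take C=(2.6478,5.4992) (cross=79.927)
θ=223°: ex = (C−B)/|BC| = (0.5138,0.8579); ey = (-0.8579,0.5138)
θ=223°: P = B + -0.90·ex + -1.75·ey = (-0.4238,-3.0353)
θ=245°: B = A + 2.00·(cos245°, sin245°) = (-0.8452, -1.8126)
θ=245°: |BD| = 11.9831
θ=245°: circle(B,8.00) ∩ circle(D,10.00): a=4.4894, h=6.6215
θ=245°:   candidates: C₊=(2.5910,5.4118) cross=79.347; C₋=(4.5942,-7.6789) cross=-79.347
θ=245°:   branch + wants cross > 0 → take C=(2.5910,5.4118) (cross=79.347)
θ=245°: ex = (C−B)/|BC| = (0.4295,0.9031); ey = (-0.9031,0.4295)
θ=245°: P = B + -0.90·ex + -1.75·ey = (0.3485,-3.3770)

θ=223°: -0.42 -3.04
θ=245°: 0.35 -3.38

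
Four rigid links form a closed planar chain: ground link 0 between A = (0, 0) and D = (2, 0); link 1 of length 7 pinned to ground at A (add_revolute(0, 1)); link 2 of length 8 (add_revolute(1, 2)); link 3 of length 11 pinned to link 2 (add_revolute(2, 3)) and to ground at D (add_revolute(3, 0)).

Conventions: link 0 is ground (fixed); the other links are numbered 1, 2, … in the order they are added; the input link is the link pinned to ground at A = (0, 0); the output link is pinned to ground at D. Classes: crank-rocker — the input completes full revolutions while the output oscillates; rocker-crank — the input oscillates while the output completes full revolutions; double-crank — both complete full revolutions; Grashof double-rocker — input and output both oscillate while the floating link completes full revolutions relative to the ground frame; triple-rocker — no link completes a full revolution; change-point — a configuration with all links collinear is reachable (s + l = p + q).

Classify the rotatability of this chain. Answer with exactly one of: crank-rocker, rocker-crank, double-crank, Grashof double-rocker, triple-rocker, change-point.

lengths: ground=2, input=7, coupler=8, output=11
sorted: s=2 (shortest), l=11 (longest), p+q=15
s + l = 13 vs p + q = 15
s + l < p + q (Grashof) with shortest = ground link → double-crank

double-crank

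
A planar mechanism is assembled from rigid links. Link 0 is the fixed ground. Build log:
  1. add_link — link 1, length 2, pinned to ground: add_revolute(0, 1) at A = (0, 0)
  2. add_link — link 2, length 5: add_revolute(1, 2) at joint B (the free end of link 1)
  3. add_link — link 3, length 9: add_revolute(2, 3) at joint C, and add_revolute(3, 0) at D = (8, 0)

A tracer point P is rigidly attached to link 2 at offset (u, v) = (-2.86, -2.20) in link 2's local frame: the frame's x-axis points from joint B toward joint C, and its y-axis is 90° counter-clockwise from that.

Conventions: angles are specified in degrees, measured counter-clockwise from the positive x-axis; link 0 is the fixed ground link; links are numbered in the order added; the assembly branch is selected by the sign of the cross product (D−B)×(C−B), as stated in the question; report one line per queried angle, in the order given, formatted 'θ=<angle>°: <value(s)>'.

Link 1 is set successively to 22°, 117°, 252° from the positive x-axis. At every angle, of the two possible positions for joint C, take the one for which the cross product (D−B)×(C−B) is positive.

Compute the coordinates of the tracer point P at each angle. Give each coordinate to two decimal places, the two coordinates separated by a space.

A=(0,0), D=(8.00,0)
θ=22°: B = A + 2.00·(cos22°, sin22°) = (1.8544, 0.7492)
θ=22°: |BD| = 6.1911
θ=22°: circle(B,5.00) ∩ circle(D,9.00): a=-1.4270, h=4.7920
θ=22°:   candidates: C₊=(1.0177,5.6787) cross=29.668; C₋=(-0.1421,-3.8349) cross=-29.668
θ=22°:   branch + wants cross > 0 → take C=(1.0177,5.6787) (cross=29.668)
θ=22°: ex = (C−B)/|BC| = (-0.1673,0.9859); ey = (-0.9859,-0.1673)
θ=22°: P = B + -2.86·ex + -2.20·ey = (4.5019,-1.7023)
θ=117°: B = A + 2.00·(cos117°, sin117°) = (-0.9080, 1.7820)
θ=117°: |BD| = 9.0845
θ=117°: circle(B,5.00) ∩ circle(D,9.00): a=1.4601, h=4.7821
θ=117°:   candidates: C₊=(1.4618,6.1848) cross=43.443; C₋=(-0.4143,-3.1936) cross=-43.443
θ=117°:   branch + wants cross > 0 → take C=(1.4618,6.1848) (cross=43.443)
θ=117°: ex = (C−B)/|BC| = (0.4739,0.8806); ey = (-0.8806,0.4739)
θ=117°: P = B + -2.86·ex + -2.20·ey = (-0.3263,-1.7791)
θ=252°: B = A + 2.00·(cos252°, sin252°) = (-0.6180, -1.9021)
θ=252°: |BD| = 8.8254
θ=252°: circle(B,5.00) ∩ circle(D,9.00): a=1.2401, h=4.8438
θ=252°:   candidates: C₊=(-0.4511,3.0951) cross=42.749; C₋=(1.6369,-6.3648) cross=-42.749
θ=252°:   branch + wants cross > 0 → take C=(-0.4511,3.0951) (cross=42.749)
θ=252°: ex = (C−B)/|BC| = (0.0334,0.9994); ey = (-0.9994,0.0334)
θ=252°: P = B + -2.86·ex + -2.20·ey = (1.4852,-4.8340)

θ=22°: 4.50 -1.70
θ=117°: -0.33 -1.78
θ=252°: 1.49 -4.83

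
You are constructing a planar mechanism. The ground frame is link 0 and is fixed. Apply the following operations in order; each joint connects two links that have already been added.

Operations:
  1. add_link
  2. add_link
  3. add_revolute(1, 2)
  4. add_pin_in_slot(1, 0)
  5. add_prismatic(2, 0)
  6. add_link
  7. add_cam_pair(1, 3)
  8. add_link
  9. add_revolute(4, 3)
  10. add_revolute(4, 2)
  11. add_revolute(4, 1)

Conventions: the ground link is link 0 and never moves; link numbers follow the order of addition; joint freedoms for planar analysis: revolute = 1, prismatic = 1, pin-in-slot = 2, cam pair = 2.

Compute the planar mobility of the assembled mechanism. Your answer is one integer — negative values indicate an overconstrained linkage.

link 0 = ground. State L|J1|J2 = 1|0|0
+link1  2|0|0
+link2  3|0|0
R(1,2) f=1→J1  3|1|0
PS(1,0) f=2→J2  3|1|1
P(2,0) f=1→J1  3|2|1
+link3  4|2|1
C(1,3) f=2→J2  4|2|2
+link4  5|2|2
R(4,3) f=1→J1  5|3|2
R(4,2) f=1→J1  5|4|2
R(4,1) f=1→J1  5|5|2
M = 3(5−1)−2·5−2 = 12−10−2 = 0

M = 0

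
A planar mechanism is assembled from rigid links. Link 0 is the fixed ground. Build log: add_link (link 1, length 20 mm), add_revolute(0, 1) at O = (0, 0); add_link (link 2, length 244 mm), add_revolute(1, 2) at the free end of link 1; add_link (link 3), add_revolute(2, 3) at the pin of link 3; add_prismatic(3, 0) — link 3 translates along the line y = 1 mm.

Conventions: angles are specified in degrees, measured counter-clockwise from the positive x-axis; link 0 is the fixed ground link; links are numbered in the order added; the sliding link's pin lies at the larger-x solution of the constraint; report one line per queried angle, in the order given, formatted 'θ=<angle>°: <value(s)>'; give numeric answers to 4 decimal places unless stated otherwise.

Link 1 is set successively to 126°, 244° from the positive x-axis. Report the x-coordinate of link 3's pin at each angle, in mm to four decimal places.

geometry: r = 20 mm, L = 244 mm, e = 1 mm
θ=126°: crank pin P = (r cos θ, r sin θ) = (-11.755705, 16.180340)
θ=126°: h = r sin θ − e = 16.180340 − 1 = 15.180340
θ=126°: x = r cos θ + √(L² − h²) = -11.755705 + 243.527323 = 231.771618
θ=244°: crank pin P = (r cos θ, r sin θ) = (-8.767423, -17.975881)
θ=244°: h = r sin θ − e = -17.975881 − 1 = -18.975881
θ=244°: x = r cos θ + √(L² − h²) = -8.767423 + 243.261004 = 234.493581

θ=126°: 231.7716
θ=244°: 234.4936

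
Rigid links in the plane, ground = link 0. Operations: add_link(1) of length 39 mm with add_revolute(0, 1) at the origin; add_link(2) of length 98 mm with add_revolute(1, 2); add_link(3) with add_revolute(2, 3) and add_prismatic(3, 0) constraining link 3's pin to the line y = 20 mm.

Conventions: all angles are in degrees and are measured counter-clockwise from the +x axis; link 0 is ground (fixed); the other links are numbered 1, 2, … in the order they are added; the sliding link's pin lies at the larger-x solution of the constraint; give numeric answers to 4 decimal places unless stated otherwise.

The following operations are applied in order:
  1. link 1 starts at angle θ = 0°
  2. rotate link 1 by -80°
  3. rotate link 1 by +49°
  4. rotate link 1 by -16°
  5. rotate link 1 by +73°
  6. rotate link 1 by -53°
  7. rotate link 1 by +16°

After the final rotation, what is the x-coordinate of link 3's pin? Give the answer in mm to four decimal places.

geometry: r = 39 mm, L = 98 mm, e = 20 mm; θ starts at 0°
rotate link 1 by -80°: θ ← 0° -80° = -80°
rotate link 1 by +49°: θ ← -80° +49° = -31°
rotate link 1 by -16°: θ ← -31° -16° = -47°
rotate link 1 by +73°: θ ← -47° +73° = 26°
rotate link 1 by -53°: θ ← 26° -53° = -27°
rotate link 1 by +16°: θ ← -27° +16° = -11°
crank pin P = (r cos θ, r sin θ) = (38.283460, -7.441551)
h = r sin θ − e = -7.441551 − 20 = -27.441551
x = r cos θ + √(L² − h²) = 38.283460 + 94.079548 = 132.363008

132.3630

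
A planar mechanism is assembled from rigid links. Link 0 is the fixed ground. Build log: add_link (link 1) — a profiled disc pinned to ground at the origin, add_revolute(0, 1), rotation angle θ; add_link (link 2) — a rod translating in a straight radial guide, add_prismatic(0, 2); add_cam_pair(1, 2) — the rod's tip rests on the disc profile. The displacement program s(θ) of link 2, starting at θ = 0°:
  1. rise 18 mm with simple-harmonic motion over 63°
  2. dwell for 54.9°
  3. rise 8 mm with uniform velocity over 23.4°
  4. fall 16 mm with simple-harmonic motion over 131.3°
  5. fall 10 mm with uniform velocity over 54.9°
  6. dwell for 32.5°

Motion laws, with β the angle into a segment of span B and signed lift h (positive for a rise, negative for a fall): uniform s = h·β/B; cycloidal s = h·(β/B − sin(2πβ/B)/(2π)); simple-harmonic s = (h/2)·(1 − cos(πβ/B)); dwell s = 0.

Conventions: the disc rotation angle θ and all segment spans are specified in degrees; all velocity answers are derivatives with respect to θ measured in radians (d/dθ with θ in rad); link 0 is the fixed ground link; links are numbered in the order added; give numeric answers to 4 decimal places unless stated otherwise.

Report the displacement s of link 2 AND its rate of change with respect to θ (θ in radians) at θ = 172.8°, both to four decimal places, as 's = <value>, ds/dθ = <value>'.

seg 1 [0°–63°] simple-harmonic, h=18: full span → s += 18 → s = 18.0000
seg 2 [63°–117.9°] dwell: s stays 18.0000
seg 3 [117.9°–141.3°] uniform, h=8: full span → s += 8 → s = 26.0000
seg 4 [141.3°–272.6°] simple-harmonic, h=-16: θ=172.8° here. β=31.5, B=131.3. -16/2·(1 − cos(π·0.2399)) = -2.1667 → s = 23.8333
velocity in seg [141.3°–272.6°] (simple-harmonic), θ in radians: β = 31.5° = 0.5498 rad, B = 131.3° = 2.2916 rad; ds/dθ = (πh/(2B)) sin(πβ/B) = (π·(-16)/(2·2.2916)) sin(π·0.2399) = -7.505304 mm/rad

s = 23.8333, ds/dθ = -7.5053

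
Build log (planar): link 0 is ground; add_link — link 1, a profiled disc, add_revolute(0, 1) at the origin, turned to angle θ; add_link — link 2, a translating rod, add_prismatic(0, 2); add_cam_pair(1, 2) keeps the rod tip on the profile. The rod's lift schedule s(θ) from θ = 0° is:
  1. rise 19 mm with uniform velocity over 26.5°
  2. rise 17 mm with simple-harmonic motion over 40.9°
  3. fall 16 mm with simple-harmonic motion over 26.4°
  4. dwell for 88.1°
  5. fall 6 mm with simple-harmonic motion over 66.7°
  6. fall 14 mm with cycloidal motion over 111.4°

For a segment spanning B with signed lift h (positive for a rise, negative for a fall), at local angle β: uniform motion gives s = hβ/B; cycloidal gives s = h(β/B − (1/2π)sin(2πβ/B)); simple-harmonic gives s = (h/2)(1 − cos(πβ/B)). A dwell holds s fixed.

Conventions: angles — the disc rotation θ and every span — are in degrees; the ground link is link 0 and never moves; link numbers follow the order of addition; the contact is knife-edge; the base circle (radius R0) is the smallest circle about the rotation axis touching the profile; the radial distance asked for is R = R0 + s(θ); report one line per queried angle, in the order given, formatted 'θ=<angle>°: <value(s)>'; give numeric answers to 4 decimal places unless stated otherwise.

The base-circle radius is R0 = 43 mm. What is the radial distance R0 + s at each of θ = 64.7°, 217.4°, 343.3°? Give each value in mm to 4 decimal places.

seg 1 [0°–26.5°] uniform, h=19: full span → s += 19 → s = 19.0000
seg 2 [26.5°–67.4°] simple-harmonic, h=17: θ=64.7° here. β=38.2, B=40.9. 17/2·(1 − cos(π·0.9340)) = 16.8179 → s = 35.8179
seg 2 [26.5°–67.4°] simple-harmonic, h=17: full span → s += 17 → s = 36.0000
seg 3 [67.4°–93.8°] simple-harmonic, h=-16: full span → s += -16 → s = 20.0000
seg 4 [93.8°–181.9°] dwell: s stays 20.0000
seg 5 [181.9°–248.6°] simple-harmonic, h=-6: θ=217.4° here. β=35.5, B=66.7. -6/2·(1 − cos(π·0.5322)) = -3.3033 → s = 16.6967
seg 5 [181.9°–248.6°] simple-harmonic, h=-6: full span → s += -6 → s = 14.0000
seg 6 [248.6°–360°] cycloidal, h=-14: θ=343.3° here. β=94.7, B=111.4. -14·(0.8501 − sin(2π·0.8501)/(2π)) = -13.7031 → s = 0.2969
θ=64.7°: R = R0 + s = 43 + 35.8179 = 78.8179
θ=217.4°: R = R0 + s = 43 + 16.6967 = 59.6967
θ=343.3°: R = R0 + s = 43 + 0.2969 = 43.2969

θ=64.7°: 78.8179
θ=217.4°: 59.6967
θ=343.3°: 43.2969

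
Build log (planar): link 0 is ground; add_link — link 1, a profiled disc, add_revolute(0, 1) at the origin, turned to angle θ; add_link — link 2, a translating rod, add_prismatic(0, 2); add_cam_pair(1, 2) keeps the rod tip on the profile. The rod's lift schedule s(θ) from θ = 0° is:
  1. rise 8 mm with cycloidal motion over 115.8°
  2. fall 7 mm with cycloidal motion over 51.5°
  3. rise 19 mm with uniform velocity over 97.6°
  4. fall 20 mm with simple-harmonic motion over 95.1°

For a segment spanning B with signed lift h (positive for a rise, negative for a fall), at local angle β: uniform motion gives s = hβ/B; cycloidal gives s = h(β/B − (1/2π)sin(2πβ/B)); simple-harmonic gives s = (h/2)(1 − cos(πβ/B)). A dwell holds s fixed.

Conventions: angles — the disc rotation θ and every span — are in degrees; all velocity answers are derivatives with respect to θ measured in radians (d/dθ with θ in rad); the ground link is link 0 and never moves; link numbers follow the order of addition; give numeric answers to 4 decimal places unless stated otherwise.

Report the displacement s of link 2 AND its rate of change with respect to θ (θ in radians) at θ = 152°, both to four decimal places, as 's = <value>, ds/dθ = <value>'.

seg 1 [0°–115.8°] cycloidal, h=8: full span → s += 8 → s = 8.0000
seg 2 [115.8°–167.3°] cycloidal, h=-7: θ=152° here. β=36.2, B=51.5. -7·(0.7029 − sin(2π·0.7029)/(2π)) = -5.9861 → s = 2.0139
velocity in seg [115.8°–167.3°] (cycloidal), θ in radians: β = 36.2° = 0.6318 rad, B = 51.5° = 0.8988 rad; ds/dθ = (h/B)(1 − cos(2πβ/B)) = ((-7)/0.8988)(1 − cos(2π·0.7029)) = -10.058390 mm/rad

s = 2.0139, ds/dθ = -10.0584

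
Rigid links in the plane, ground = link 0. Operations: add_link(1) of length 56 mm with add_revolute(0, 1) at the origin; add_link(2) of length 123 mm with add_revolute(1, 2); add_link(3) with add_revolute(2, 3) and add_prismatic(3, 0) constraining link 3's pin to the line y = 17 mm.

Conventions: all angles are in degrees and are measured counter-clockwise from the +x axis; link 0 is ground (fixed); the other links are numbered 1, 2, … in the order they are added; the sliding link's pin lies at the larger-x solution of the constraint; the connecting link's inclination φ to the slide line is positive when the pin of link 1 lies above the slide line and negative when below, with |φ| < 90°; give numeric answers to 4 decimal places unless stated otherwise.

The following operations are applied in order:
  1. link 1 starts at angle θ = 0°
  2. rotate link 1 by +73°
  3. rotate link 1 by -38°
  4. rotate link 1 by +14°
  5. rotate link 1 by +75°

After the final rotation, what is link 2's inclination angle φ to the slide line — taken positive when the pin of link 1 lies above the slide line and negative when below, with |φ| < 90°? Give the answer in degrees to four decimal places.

geometry: r = 56 mm, L = 123 mm, e = 17 mm; θ starts at 0°
rotate link 1 by +73°: θ ← 0° +73° = 73°
rotate link 1 by -38°: θ ← 73° -38° = 35°
rotate link 1 by +14°: θ ← 35° +14° = 49°
rotate link 1 by +75°: θ ← 49° +75° = 124°
h = r sin θ − e = 46.426104 − 17 = 29.426104
sin φ = h / L = 29.426104 / 123 = 0.23923662
φ = arcsin(0.23923662) = 13.841489°

13.8415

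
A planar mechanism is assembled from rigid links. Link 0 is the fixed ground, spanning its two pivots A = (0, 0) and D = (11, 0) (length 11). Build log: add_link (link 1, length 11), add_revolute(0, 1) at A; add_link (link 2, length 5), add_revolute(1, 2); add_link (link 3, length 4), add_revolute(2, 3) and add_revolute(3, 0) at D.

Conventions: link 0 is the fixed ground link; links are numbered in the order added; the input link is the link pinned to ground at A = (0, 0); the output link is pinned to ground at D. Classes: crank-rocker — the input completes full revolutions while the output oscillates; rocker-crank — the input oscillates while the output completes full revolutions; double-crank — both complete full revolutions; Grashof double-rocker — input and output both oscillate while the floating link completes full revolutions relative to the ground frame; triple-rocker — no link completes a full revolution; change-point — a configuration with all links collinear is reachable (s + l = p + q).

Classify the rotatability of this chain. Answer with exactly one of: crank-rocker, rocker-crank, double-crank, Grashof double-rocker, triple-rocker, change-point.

lengths: ground=11, input=11, coupler=5, output=4
sorted: s=4 (shortest), l=11 (longest), p+q=16
s + l = 15 vs p + q = 16
s + l < p + q (Grashof) with shortest = output link → rocker-crank

rocker-crank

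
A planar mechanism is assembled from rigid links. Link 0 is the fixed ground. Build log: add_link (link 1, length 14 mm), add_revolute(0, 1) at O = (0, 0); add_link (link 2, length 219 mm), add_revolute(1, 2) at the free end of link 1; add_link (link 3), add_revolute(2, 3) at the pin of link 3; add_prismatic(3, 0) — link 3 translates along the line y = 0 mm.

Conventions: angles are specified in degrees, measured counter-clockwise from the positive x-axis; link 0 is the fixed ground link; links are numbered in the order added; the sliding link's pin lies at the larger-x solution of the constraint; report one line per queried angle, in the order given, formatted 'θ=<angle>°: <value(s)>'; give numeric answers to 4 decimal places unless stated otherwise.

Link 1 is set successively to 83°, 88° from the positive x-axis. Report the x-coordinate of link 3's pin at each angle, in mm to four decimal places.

geometry: r = 14 mm, L = 219 mm, e = 0 mm
θ=83°: crank pin P = (r cos θ, r sin θ) = (1.706171, 13.895646)
θ=83°: h = r sin θ − e = 13.895646 − 0 = 13.895646
θ=83°: x = r cos θ + √(L² − h²) = 1.706171 + 218.558713 = 220.264884
θ=88°: crank pin P = (r cos θ, r sin θ) = (0.488593, 13.991472)
θ=88°: h = r sin θ − e = 13.991472 − 0 = 13.991472
θ=88°: x = r cos θ + √(L² − h²) = 0.488593 + 218.552599 = 219.041192

θ=83°: 220.2649
θ=88°: 219.0412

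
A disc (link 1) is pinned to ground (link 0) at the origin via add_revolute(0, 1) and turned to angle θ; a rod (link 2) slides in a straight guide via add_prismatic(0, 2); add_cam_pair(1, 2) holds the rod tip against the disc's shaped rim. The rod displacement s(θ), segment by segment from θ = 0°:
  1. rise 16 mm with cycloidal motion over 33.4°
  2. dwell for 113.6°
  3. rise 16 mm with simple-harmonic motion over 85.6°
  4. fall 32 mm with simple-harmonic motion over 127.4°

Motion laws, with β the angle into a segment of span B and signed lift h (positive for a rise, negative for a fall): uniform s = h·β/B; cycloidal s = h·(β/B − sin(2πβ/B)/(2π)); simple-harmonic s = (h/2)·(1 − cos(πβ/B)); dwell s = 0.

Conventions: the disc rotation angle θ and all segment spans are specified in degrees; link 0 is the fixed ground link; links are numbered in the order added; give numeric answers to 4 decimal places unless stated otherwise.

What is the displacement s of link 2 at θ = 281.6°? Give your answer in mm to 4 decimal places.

segment 1 (0° to 33.4°, cycloidal, h = 16) is passed completely: s = 0.0000 + (16) = 16.0000
segment 2 (33.4° to 147°, dwell): s unchanged at 16.0000
segment 3 (147° to 232.6°, simple-harmonic, h = 16) is passed completely: s = 16.0000 + (16) = 32.0000
θ = 281.6° falls in segment 4 (232.6° to 360°, simple-harmonic, h = -32): β = 281.6 − 232.6 = 49°, B = 127.4°; Δs = -32/2·(1 − cos(π·0.3846)) = -10.3263; s = 32.0000 − 10.3263 = 21.6737

21.6737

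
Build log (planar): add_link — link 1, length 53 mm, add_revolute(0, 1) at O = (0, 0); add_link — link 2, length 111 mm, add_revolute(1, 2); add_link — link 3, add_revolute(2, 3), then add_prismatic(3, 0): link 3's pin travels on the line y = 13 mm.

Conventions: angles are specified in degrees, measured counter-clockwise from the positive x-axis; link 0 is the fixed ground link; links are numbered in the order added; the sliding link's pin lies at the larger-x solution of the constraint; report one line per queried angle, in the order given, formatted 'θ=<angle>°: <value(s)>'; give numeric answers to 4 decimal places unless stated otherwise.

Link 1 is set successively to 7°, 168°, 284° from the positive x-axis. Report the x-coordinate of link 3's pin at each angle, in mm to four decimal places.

geometry: r = 53 mm, L = 111 mm, e = 13 mm
θ=7°: crank pin P = (r cos θ, r sin θ) = (52.604946, 6.459075)
θ=7°: h = r sin θ − e = 6.459075 − 13 = -6.540925
θ=7°: x = r cos θ + √(L² − h²) = 52.604946 + 110.807113 = 163.412059
θ=168°: crank pin P = (r cos θ, r sin θ) = (-51.841823, 11.019320)
θ=168°: h = r sin θ − e = 11.019320 − 13 = -1.980680
θ=168°: x = r cos θ + √(L² − h²) = -51.841823 + 110.982327 = 59.140504
θ=284°: crank pin P = (r cos θ, r sin θ) = (12.821860, -51.425673)
θ=284°: h = r sin θ − e = -51.425673 − 13 = -64.425673
θ=284°: x = r cos θ + √(L² − h²) = 12.821860 + 90.389892 = 103.211753

θ=7°: 163.4121
θ=168°: 59.1405
θ=284°: 103.2118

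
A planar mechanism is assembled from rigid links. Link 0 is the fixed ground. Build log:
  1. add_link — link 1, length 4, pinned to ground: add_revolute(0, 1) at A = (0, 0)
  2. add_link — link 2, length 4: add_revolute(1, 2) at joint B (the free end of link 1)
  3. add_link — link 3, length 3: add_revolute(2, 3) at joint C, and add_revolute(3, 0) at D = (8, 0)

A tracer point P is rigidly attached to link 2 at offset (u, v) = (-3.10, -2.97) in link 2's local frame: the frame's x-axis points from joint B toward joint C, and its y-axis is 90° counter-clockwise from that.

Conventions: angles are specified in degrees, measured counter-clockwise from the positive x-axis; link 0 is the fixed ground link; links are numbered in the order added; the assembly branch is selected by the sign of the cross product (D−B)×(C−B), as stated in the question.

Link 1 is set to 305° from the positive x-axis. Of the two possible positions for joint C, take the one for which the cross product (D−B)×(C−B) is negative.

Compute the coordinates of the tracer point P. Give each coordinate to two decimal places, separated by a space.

A=(0,0), D=(8.00,0)
B = A + 4.00·(cos305°, sin305°) = (2.2943, -3.2766)
|BD| = 6.5796
circle(B,4.00) ∩ circle(D,3.00): a=3.8217, h=1.1808
  candidates: C₊=(5.0204,-0.3494) cross=7.769; C₋=(6.1965,-2.3974) cross=-7.769
  branch - wants cross < 0 → take C=(6.1965,-2.3974) (cross=-7.769)
ex = (C−B)/|BC| = (0.9755,0.2198); ey = (-0.2198,0.9755)
P = B + -3.10·ex + -2.97·ey = (-0.0770,-6.8554)

-0.08 -6.86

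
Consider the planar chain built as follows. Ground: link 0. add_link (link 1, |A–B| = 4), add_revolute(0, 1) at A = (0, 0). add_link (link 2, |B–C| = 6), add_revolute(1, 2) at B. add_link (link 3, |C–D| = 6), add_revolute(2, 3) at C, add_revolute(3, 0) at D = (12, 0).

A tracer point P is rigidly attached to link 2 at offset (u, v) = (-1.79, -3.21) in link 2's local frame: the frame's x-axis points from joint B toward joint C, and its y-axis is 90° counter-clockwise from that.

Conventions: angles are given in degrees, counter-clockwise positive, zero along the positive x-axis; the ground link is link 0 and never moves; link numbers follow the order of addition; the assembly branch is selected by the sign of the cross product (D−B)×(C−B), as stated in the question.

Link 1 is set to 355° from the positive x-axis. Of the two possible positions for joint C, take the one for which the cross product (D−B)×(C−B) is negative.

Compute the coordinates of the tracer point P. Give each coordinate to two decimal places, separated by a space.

A=(0,0), D=(12.00,0)
B = A + 4.00·(cos355°, sin355°) = (3.9848, -0.3486)
|BD| = 8.0228
circle(B,6.00) ∩ circle(D,6.00): a=4.0114, h=4.4619
  candidates: C₊=(7.7985,4.2834) cross=35.797; C₋=(8.1863,-4.6320) cross=-35.797
  branch - wants cross < 0 → take C=(8.1863,-4.6320) (cross=-35.797)
ex = (C−B)/|BC| = (0.7002,-0.7139); ey = (0.7139,0.7002)
P = B + -1.79·ex + -3.21·ey = (0.4397,-1.3185)

0.44 -1.32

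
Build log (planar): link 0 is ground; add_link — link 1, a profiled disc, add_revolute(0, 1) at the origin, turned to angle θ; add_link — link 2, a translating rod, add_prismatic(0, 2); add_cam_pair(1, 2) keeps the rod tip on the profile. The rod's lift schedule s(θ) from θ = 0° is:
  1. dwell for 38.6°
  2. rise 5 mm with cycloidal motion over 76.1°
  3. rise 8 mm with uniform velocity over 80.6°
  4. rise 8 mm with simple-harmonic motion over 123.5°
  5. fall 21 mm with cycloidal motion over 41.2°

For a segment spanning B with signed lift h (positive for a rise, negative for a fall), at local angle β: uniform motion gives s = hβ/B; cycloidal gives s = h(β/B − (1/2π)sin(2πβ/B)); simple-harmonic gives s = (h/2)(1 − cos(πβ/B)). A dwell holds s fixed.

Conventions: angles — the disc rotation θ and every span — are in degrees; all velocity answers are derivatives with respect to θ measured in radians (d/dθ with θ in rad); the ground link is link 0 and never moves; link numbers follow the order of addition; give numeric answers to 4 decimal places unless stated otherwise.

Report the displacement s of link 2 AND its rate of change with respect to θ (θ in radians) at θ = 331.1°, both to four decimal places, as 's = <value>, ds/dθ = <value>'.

seg 1 [0°–38.6°] dwell: s stays 0.0000
seg 2 [38.6°–114.7°] cycloidal, h=5: full span → s += 5 → s = 5.0000
seg 3 [114.7°–195.3°] uniform, h=8: full span → s += 8 → s = 13.0000
seg 4 [195.3°–318.8°] simple-harmonic, h=8: full span → s += 8 → s = 21.0000
seg 5 [318.8°–360°] cycloidal, h=-21: θ=331.1° here. β=12.3, B=41.2. -21·(0.2985 − sin(2π·0.2985)/(2π)) = -3.0814 → s = 17.9186
velocity in seg [318.8°–360°] (cycloidal), θ in radians: β = 12.3° = 0.2147 rad, B = 41.2° = 0.7191 rad; ds/dθ = (h/B)(1 − cos(2πβ/B)) = ((-21)/0.7191)(1 − cos(2π·0.2985)) = -37.974220 mm/rad

s = 17.9186, ds/dθ = -37.9742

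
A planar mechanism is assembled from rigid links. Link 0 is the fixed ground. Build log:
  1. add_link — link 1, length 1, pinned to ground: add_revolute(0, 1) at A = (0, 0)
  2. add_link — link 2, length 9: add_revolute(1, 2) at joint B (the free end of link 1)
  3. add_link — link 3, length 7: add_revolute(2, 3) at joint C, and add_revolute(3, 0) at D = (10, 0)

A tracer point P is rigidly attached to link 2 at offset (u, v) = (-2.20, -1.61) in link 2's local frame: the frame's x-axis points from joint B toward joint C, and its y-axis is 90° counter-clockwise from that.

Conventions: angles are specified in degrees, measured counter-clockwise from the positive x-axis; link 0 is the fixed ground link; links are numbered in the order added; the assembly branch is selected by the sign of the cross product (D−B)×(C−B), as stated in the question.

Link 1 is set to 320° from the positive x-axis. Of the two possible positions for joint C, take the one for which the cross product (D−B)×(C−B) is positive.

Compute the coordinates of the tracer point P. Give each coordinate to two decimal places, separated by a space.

A=(0,0), D=(10.00,0)
B = A + 1.00·(cos320°, sin320°) = (0.7660, -0.6428)
|BD| = 9.2563
circle(B,9.00) ∩ circle(D,7.00): a=6.3567, h=6.3712
  candidates: C₊=(6.6650,6.1545) cross=58.974; C₋=(7.5498,-6.5572) cross=-58.974
  branch + wants cross > 0 → take C=(6.6650,6.1545) (cross=58.974)
ex = (C−B)/|BC| = (0.6554,0.7553); ey = (-0.7553,0.6554)
P = B + -2.20·ex + -1.61·ey = (0.5400,-3.3596)

0.54 -3.36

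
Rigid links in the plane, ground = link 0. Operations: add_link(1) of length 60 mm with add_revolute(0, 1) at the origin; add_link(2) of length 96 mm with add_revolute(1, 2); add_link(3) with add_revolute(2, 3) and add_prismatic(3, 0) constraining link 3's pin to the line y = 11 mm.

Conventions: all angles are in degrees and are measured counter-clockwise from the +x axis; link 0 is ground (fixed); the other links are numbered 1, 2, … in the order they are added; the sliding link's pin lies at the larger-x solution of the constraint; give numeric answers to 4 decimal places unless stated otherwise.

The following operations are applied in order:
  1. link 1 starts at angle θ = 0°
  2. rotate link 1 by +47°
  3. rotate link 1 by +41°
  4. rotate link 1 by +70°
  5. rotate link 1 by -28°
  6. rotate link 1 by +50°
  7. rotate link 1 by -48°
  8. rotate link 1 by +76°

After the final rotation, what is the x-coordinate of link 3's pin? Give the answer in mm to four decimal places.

geometry: r = 60 mm, L = 96 mm, e = 11 mm; θ starts at 0°
rotate link 1 by +47°: θ ← 0° +47° = 47°
rotate link 1 by +41°: θ ← 47° +41° = 88°
rotate link 1 by +70°: θ ← 88° +70° = 158°
rotate link 1 by -28°: θ ← 158° -28° = 130°
rotate link 1 by +50°: θ ← 130° +50° = 180°
rotate link 1 by -48°: θ ← 180° -48° = 132°
rotate link 1 by +76°: θ ← 132° +76° = 208°
crank pin P = (r cos θ, r sin θ) = (-52.976856, -28.168294)
h = r sin θ − e = -28.168294 − 11 = -39.168294
x = r cos θ + √(L² − h²) = -52.976856 + 87.646134 = 34.669278

34.6693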